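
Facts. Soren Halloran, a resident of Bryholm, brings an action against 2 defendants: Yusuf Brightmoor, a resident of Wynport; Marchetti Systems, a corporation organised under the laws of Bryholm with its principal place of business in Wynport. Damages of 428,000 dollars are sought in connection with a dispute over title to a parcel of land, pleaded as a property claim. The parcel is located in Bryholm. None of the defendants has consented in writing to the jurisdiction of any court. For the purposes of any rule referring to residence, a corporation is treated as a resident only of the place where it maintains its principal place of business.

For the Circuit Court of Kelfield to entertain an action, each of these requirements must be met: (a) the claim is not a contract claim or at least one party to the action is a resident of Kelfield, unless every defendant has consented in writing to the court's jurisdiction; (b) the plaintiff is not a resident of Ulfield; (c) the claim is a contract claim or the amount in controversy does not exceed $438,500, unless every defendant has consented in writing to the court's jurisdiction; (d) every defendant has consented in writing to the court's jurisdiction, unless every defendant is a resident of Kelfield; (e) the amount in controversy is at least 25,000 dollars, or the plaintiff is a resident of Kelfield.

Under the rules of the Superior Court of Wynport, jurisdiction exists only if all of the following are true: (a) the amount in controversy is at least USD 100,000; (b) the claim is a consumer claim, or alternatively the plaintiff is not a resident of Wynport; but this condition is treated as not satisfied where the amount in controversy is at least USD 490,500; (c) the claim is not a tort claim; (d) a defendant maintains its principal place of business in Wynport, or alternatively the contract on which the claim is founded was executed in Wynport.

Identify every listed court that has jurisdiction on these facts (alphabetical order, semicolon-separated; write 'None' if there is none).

the Superior Court of Wynport

The Circuit Court of Kelfield:
  (a) The claim is a property claim, not a contract claim, so this disjunct is met. Condition met.
  (b) The plaintiff resides in Bryholm, which is not Ulfield. Condition met.
  (c) The amount in controversy is 428,000 dollars, within the USD 438,500 ceiling, which satisfies one of the alternatives. Met.
  (d) No such written consent has been filed. And the defendants reside as follows — Yusuf Brightmoor in Wynport, Marchetti Systems in Wynport — not all in Kelfield, so the proviso does not save it. Condition not met.
  (e) The amount in controversy is USD 428,000, which meets the 25,000 dollars floor, which satisfies one of the alternatives. Met.
  → Not every requirement is met — no jurisdiction.
The Superior Court of Wynport:
  (a) The amount in controversy is 428,000 dollars, which meets the USD 100,000 floor. Satisfied.
  (b) The plaintiff resides in Bryholm, which is not Wynport — that alternative is enough. The exception is not triggered, since the amount in controversy is USD 428,000, below the $490,500 floor. Satisfied.
  (c) The claim is a property claim, not a tort claim. Met.
  (d) Marchetti Systems has its principal place of business in Wynport, so this disjunct is met. Condition met.
  → Every requirement is satisfied — jurisdiction.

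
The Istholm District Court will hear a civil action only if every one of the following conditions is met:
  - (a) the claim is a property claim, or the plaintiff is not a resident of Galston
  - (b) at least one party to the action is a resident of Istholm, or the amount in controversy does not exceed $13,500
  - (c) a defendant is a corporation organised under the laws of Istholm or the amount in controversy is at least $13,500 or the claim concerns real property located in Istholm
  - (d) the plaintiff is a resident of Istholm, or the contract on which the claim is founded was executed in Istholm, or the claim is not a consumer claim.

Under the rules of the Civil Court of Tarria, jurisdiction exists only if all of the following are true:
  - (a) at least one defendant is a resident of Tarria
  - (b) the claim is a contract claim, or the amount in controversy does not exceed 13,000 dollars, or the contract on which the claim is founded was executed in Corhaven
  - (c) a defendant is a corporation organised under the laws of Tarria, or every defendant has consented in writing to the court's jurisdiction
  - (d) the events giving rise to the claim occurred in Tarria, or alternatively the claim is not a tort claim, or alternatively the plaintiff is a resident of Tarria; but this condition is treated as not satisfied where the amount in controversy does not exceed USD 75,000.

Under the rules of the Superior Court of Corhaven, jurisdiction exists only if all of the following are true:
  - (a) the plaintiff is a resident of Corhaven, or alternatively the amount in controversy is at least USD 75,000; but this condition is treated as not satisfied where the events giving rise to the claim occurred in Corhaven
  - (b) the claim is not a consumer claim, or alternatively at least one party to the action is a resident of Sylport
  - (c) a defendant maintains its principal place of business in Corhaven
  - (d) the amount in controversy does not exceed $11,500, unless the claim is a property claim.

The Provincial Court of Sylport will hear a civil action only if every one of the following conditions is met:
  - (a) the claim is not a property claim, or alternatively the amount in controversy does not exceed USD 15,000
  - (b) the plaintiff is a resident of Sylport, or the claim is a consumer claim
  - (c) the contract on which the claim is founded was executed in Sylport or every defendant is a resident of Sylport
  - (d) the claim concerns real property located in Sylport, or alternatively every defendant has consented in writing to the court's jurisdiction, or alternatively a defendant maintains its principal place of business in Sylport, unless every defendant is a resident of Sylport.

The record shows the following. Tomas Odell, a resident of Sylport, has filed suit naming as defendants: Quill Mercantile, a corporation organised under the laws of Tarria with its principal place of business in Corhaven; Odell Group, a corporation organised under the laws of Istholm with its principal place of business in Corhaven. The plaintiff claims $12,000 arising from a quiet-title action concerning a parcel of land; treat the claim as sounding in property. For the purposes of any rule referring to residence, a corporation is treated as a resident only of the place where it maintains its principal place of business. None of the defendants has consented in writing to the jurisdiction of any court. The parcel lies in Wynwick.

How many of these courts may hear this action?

The Istholm District Court:
  (a) The claim is a property claim, which satisfies one of the alternatives. Satisfied.
  (b) The amount in controversy is USD 12,000, within the $13,500 ceiling, so this disjunct is met. Satisfied.
  (c) Odell Group is organised under the laws of Istholm, so one alternative holds. Condition met.
  (d) The claim is a property claim, not a consumer claim — that alternative is enough. Met.
  → All conditions met; jurisdiction exists.
The Civil Court of Tarria:
  (a) No defendant resides in Tarria (they reside in Corhaven, Corhaven). Not met.
  (b) The amount in controversy is USD 12,000, within the USD 13,000 ceiling, which satisfies one of the alternatives. Satisfied.
  (c) Quill Mercantile is organised under the laws of Tarria, so one alternative holds. Condition met.
  (d) The claim is a property claim, not a tort claim, so one alternative holds. But the carve-out bites: the amount in controversy is 12,000 dollars, within the 75,000 dollars ceiling. Fails.
  → No jurisdiction.
The Superior Court of Corhaven:
  (a) The plaintiff resides in Sylport, not Corhaven; the amount in controversy is USD 12,000, below the USD 75,000 floor — no alternative holds. Not met.
  (b) The claim is a property claim, not a consumer claim, which satisfies one of the alternatives. Satisfied.
  (c) Quill Mercantile has its principal place of business in Corhaven. Satisfied.
  (d) The amount in controversy is 12,000 dollars, above the $11,500 ceiling. However, the claim is a property claim, so the 'unless' proviso supplies this condition. Met.
  → At least one condition fails; no jurisdiction.
The Provincial Court of Sylport:
  (a) The amount in controversy is USD 12,000, within the $15,000 ceiling — that alternative is enough. Satisfied.
  (b) The plaintiff resides in Sylport — that alternative is enough. Condition met.
  (c) No contract (and hence no place of execution) is alleged; the defendants reside as follows — Quill Mercantile in Corhaven, Odell Group in Corhaven — not all in Sylport — none of the alternatives is met. Not met.
  (d) The property lies in Wynwick, not Sylport; no such written consent has been filed; the corporate defendant(s) have their principal place of business in Corhaven, not Sylport — none of the alternatives is met. And the defendants reside as follows — Quill Mercantile in Corhaven, Odell Group in Corhaven — not all in Sylport, so the proviso does not save it. Not satisfied.
  → Not every requirement is met — no jurisdiction.
Courts with jurisdiction: the Istholm District Court — 1 in total.

1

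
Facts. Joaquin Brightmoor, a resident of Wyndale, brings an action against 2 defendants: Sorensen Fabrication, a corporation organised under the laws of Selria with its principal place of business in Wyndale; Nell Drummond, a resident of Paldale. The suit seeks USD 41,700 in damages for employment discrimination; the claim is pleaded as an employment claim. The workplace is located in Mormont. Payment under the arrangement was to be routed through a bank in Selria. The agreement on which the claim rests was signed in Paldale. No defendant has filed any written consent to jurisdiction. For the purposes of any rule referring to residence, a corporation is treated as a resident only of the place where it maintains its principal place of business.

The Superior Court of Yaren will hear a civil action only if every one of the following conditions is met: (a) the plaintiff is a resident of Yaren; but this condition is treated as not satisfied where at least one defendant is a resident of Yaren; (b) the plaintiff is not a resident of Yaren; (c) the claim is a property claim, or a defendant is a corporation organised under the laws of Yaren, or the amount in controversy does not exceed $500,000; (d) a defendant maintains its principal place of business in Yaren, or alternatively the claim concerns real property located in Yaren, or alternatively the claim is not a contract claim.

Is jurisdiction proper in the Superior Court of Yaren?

The Superior Court of Yaren:
  (a) The plaintiff resides in Wyndale, not Yaren. Condition not met.
  (b) The plaintiff resides in Wyndale, which is not Yaren. Met.
  (c) The amount in controversy is 41,700 dollars, within the $500,000 ceiling, which satisfies one of the alternatives. Satisfied.
  (d) The claim is an employment claim, not a contract claim, so one alternative holds. Satisfied.
  → Not every requirement is met — no jurisdiction.

No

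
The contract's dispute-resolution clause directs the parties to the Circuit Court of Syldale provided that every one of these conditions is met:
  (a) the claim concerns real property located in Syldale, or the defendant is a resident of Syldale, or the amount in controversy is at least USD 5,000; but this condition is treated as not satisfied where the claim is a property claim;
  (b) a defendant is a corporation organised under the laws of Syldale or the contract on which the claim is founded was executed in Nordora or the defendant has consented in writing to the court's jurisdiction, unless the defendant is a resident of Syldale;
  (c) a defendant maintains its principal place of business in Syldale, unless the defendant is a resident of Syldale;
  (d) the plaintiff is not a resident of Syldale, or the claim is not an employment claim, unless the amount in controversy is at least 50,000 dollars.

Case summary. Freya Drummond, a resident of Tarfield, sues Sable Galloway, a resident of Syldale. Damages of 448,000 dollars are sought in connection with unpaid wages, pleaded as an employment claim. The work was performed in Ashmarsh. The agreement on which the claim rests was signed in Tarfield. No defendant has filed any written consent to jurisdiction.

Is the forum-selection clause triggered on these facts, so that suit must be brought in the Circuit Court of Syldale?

Yes

The Circuit Court of Syldale:
  (a) The defendant resides in Syldale, so one alternative holds. And the carve-out is inapplicable — the claim is an employment claim, not a property claim. Satisfied.
  (b) No defendant is a corporation; the contract was executed in Tarfield, not Nordora; no such written consent has been filed — none of the alternatives is met. The proviso rescues it, though: the defendant resides in Syldale. Satisfied.
  (c) No defendant is a corporation. However, the defendant resides in Syldale, so the 'unless' proviso supplies this condition. Condition met.
  (d) The plaintiff resides in Tarfield, which is not Syldale — that alternative is enough. Met.
  → The clause applies.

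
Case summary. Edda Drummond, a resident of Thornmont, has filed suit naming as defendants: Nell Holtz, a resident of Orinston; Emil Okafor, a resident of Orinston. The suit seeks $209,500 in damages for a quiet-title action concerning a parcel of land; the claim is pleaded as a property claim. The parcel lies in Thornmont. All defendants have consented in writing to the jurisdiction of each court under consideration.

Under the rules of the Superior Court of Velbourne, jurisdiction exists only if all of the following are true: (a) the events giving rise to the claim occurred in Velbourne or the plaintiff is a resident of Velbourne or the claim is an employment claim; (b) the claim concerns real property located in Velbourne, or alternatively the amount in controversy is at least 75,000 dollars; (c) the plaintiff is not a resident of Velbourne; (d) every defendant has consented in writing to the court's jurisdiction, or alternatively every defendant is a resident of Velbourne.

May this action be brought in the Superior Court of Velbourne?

The Superior Court of Velbourne:
  (a) The operative events occurred in Thornmont, not Velbourne; the plaintiff resides in Thornmont, not Velbourne; the claim is a property claim, not an employment claim — none of the alternatives is met. Not met.
  (b) The amount in controversy is USD 209,500, which meets the $75,000 floor, so one alternative holds. Met.
  (c) The plaintiff resides in Thornmont, which is not Velbourne. Condition met.
  (d) Every defendant has filed written consent, so one alternative holds. Satisfied.
  → No jurisdiction.

No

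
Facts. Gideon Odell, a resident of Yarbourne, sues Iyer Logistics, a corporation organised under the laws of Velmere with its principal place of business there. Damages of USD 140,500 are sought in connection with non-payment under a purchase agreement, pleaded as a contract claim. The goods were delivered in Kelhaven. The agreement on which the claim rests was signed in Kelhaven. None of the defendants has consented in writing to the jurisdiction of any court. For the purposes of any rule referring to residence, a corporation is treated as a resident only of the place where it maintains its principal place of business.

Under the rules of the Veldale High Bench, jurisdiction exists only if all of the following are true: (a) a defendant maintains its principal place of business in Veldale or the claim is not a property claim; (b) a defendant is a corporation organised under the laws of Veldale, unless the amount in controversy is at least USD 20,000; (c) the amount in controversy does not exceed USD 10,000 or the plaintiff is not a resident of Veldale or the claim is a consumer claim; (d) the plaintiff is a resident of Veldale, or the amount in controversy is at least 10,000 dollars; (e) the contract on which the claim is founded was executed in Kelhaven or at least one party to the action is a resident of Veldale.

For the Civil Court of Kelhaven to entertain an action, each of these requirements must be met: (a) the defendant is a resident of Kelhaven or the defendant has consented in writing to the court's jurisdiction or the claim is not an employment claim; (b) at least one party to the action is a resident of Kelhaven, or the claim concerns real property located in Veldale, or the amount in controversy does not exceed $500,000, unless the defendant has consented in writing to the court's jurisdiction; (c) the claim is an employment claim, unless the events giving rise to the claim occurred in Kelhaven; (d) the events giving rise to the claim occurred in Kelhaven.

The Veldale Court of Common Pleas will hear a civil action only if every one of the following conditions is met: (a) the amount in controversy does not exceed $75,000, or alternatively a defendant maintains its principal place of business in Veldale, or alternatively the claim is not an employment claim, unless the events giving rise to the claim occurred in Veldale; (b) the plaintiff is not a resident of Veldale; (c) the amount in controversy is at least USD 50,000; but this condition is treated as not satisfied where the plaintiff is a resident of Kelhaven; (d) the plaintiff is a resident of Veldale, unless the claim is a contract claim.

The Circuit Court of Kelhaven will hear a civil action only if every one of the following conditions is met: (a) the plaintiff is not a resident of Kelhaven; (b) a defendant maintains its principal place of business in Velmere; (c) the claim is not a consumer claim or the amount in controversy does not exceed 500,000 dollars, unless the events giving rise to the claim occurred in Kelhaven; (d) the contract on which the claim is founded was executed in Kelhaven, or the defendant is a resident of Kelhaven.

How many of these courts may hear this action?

The Veldale High Bench:
  (a) The claim is a contract claim, not a property claim, which satisfies one of the alternatives. Met.
  (b) The corporate defendant(s) are organised in Velmere, not Veldale. But the amount in controversy is USD 140,500, which meets the USD 20,000 floor, and the 'unless' clause therefore excuses the requirement. Condition met.
  (c) The plaintiff resides in Yarbourne, which is not Veldale, so one alternative holds. Satisfied.
  (d) The amount in controversy is USD 140,500, which meets the 10,000 dollars floor — that alternative is enough. Condition met.
  (e) The contract was executed in Kelhaven, which satisfies one of the alternatives. Met.
  → The court has jurisdiction.
The Civil Court of Kelhaven:
  (a) The claim is a contract claim, not an employment claim, which satisfies one of the alternatives. Condition met.
  (b) The amount in controversy is $140,500, within the $500,000 ceiling — that alternative is enough. Met.
  (c) The claim is a contract claim, not an employment claim. The proviso rescues it, though: the operative events occurred in Kelhaven. Condition met.
  (d) The operative events occurred in Kelhaven. Condition met.
  → Jurisdiction lies.
The Veldale Court of Common Pleas:
  (a) The claim is a contract claim, not an employment claim, so this disjunct is met. Condition met.
  (b) The plaintiff resides in Yarbourne, which is not Veldale. Met.
  (c) The amount in controversy is USD 140,500, which meets the 50,000 dollars floor. The carve-out does not apply: the plaintiff resides in Yarbourne, not Kelhaven. Satisfied.
  (d) The plaintiff resides in Yarbourne, not Veldale. However, the claim is a contract claim, so the 'unless' proviso supplies this condition. Satisfied.
  → Jurisdiction lies.
The Circuit Court of Kelhaven:
  (a) The plaintiff resides in Yarbourne, which is not Kelhaven. Met.
  (b) Iyer Logistics has its principal place of business in Velmere. Condition met.
  (c) The claim is a contract claim, not a consumer claim, so one alternative holds. Met.
  (d) The contract was executed in Kelhaven, so one alternative holds. Condition met.
  → Every requirement is satisfied — jurisdiction.
Courts with jurisdiction: the Veldale High Bench, the Civil Court of Kelhaven, the Veldale Court of Common Pleas, the Circuit Court of Kelhaven — 4 in total.

4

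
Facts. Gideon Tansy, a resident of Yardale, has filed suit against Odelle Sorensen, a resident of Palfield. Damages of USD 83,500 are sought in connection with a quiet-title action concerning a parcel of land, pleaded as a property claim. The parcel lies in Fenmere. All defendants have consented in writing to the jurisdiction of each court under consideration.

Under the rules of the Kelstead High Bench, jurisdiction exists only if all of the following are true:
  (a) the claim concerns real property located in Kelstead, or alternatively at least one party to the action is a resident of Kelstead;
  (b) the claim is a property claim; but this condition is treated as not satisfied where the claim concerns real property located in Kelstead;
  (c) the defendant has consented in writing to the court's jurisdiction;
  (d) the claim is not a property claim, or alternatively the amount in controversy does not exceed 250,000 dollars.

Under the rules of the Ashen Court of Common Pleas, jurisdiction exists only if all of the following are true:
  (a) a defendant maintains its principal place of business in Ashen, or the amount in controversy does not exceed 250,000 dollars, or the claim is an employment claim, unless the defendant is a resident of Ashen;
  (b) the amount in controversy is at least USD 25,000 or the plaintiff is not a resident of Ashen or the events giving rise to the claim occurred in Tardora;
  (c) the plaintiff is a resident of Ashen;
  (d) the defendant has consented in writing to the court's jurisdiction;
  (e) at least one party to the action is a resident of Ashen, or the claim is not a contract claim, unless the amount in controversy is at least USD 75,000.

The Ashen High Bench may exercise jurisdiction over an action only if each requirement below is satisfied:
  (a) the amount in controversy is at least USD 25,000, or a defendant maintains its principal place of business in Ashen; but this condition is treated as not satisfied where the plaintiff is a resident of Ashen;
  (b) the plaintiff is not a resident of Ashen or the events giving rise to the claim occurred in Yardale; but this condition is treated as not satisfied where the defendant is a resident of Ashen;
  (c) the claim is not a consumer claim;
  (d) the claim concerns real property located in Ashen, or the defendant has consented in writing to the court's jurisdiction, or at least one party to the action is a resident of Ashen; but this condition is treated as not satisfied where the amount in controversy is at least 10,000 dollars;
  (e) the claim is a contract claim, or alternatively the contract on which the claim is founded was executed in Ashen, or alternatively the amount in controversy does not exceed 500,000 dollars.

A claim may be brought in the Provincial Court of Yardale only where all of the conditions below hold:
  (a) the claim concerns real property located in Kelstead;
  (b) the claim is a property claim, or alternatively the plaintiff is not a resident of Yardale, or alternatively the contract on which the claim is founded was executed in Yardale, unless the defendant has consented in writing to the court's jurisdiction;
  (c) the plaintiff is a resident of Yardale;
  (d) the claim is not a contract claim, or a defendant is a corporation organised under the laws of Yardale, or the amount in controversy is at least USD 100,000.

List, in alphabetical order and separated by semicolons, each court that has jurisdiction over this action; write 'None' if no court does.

The Kelstead High Bench:
  (a) The property lies in Fenmere, not Kelstead; no party resides in Kelstead — none of the alternatives is met. Not met.
  (b) The claim is a property claim. And the carve-out is inapplicable — the property lies in Fenmere, not Kelstead. Satisfied.
  (c) Every defendant has filed written consent. Condition met.
  (d) The amount in controversy is 83,500 dollars, within the $250,000 ceiling, so this disjunct is met. Satisfied.
  → Not every requirement is met — no jurisdiction.
The Ashen Court of Common Pleas:
  (a) The amount in controversy is 83,500 dollars, within the 250,000 dollars ceiling, so this disjunct is met. Satisfied.
  (b) The amount in controversy is $83,500, which meets the USD 25,000 floor, so this disjunct is met. Condition met.
  (c) The plaintiff resides in Yardale, not Ashen. Condition not met.
  (d) Every defendant has filed written consent. Satisfied.
  (e) The claim is a property claim, not a contract claim — that alternative is enough. Satisfied.
  → The court lacks jurisdiction.
The Ashen High Bench:
  (a) The amount in controversy is $83,500, which meets the USD 25,000 floor, which satisfies one of the alternatives. The carve-out does not apply: the plaintiff resides in Yardale, not Ashen. Condition met.
  (b) The plaintiff resides in Yardale, which is not Ashen, so this disjunct is met. The carve-out does not apply: the defendant resides in Palfield, not Ashen. Condition met.
  (c) The claim is a property claim, not a consumer claim. Condition met.
  (d) Every defendant has filed written consent, which satisfies one of the alternatives. But the carve-out bites: the amount in controversy is $83,500, which meets the USD 10,000 floor. Condition not met.
  (e) The amount in controversy is USD 83,500, within the $500,000 ceiling, which satisfies one of the alternatives. Condition met.
  → The court lacks jurisdiction.
The Provincial Court of Yardale:
  (a) The property lies in Fenmere, not Kelstead. Fails.
  (b) The claim is a property claim, so this disjunct is met. Satisfied.
  (c) The plaintiff resides in Yardale. Satisfied.
  (d) The claim is a property claim, not a contract claim, so one alternative holds. Satisfied.
  → Not every requirement is met — no jurisdiction.

None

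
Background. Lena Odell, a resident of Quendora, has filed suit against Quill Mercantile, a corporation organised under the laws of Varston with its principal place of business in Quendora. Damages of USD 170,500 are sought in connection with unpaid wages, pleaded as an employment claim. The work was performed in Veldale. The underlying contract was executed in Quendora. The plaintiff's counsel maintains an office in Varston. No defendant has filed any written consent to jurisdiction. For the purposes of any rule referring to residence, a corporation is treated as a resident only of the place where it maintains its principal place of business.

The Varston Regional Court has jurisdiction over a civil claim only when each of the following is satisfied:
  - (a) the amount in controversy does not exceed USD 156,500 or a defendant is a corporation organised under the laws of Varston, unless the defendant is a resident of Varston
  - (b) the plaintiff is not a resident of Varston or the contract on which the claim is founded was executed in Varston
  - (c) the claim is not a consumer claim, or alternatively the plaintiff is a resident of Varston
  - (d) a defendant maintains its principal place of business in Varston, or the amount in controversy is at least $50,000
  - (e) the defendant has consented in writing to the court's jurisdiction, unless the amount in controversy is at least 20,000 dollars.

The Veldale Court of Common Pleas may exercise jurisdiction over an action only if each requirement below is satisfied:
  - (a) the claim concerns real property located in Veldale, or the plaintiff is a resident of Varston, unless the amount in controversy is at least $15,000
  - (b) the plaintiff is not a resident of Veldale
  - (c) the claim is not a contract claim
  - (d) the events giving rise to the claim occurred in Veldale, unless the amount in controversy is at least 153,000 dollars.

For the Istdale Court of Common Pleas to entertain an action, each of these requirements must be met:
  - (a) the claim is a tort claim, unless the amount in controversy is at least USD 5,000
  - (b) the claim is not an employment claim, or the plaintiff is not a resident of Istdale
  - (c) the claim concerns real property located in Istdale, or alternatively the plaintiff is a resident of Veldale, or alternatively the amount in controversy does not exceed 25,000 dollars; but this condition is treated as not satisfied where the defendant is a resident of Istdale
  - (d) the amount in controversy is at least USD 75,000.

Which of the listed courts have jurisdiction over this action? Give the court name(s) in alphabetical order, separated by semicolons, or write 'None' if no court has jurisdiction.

The Varston Regional Court:
  (a) Quill Mercantile is organised under the laws of Varston, so one alternative holds. Met.
  (b) The plaintiff resides in Quendora, which is not Varston, which satisfies one of the alternatives. Met.
  (c) The claim is an employment claim, not a consumer claim, which satisfies one of the alternatives. Condition met.
  (d) The amount in controversy is $170,500, which meets the 50,000 dollars floor — that alternative is enough. Met.
  (e) No such written consent has been filed. However, the amount in controversy is USD 170,500, which meets the 20,000 dollars floor, so the 'unless' proviso supplies this condition. Met.
  → Jurisdiction lies.
The Veldale Court of Common Pleas:
  (a) The claim does not concern real property; the plaintiff resides in Quendora, not Varston — none of the alternatives is met. But the amount in controversy is USD 170,500, which meets the USD 15,000 floor, and the 'unless' clause therefore excuses the requirement. Satisfied.
  (b) The plaintiff resides in Quendora, which is not Veldale. Condition met.
  (c) The claim is an employment claim, not a contract claim. Condition met.
  (d) The operative events occurred in Veldale. Condition met.
  → The court has jurisdiction.
The Istdale Court of Common Pleas:
  (a) The claim is an employment claim, not a tort claim. The proviso rescues it, though: the amount in controversy is 170,500 dollars, which meets the USD 5,000 floor. Condition met.
  (b) The plaintiff resides in Quendora, which is not Istdale — that alternative is enough. Met.
  (c) The claim does not concern real property; the plaintiff resides in Quendora, not Veldale; the amount in controversy is 170,500 dollars, above the USD 25,000 ceiling — every alternative fails. Fails.
  (d) The amount in controversy is USD 170,500, which meets the 75,000 dollars floor. Condition met.
  → At least one condition fails; no jurisdiction.

the Varston Regional Court; the Veldale Court of Common Pleas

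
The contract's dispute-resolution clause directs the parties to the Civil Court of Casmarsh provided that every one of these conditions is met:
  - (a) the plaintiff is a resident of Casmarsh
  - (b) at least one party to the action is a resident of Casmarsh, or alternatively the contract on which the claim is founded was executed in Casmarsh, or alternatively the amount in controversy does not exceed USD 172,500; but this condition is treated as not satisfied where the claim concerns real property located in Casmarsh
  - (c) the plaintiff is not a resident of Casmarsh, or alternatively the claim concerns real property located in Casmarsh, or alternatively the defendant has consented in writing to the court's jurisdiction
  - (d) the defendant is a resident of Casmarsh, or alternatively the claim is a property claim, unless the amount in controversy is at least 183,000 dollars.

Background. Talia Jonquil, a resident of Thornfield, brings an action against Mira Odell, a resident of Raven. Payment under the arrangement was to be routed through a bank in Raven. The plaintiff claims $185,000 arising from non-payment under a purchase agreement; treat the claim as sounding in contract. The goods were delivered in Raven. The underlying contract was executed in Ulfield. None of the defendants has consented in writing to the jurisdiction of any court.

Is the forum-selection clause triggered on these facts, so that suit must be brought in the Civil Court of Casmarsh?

No

The Civil Court of Casmarsh:
  (a) The plaintiff resides in Thornfield, not Casmarsh. Fails.
  (b) No party resides in Casmarsh; the contract was executed in Ulfield, not Casmarsh; the amount in controversy is USD 185,000, above the 172,500 dollars ceiling — none of the alternatives is met. Not satisfied.
  (c) The plaintiff resides in Thornfield, which is not Casmarsh, which satisfies one of the alternatives. Condition met.
  (d) The defendant resides in Raven, not Casmarsh; the claim is a contract claim, not a property claim — every alternative fails. However, the amount in controversy is USD 185,000, which meets the $183,000 floor, so the 'unless' proviso supplies this condition. Satisfied.
  → The clause does not apply.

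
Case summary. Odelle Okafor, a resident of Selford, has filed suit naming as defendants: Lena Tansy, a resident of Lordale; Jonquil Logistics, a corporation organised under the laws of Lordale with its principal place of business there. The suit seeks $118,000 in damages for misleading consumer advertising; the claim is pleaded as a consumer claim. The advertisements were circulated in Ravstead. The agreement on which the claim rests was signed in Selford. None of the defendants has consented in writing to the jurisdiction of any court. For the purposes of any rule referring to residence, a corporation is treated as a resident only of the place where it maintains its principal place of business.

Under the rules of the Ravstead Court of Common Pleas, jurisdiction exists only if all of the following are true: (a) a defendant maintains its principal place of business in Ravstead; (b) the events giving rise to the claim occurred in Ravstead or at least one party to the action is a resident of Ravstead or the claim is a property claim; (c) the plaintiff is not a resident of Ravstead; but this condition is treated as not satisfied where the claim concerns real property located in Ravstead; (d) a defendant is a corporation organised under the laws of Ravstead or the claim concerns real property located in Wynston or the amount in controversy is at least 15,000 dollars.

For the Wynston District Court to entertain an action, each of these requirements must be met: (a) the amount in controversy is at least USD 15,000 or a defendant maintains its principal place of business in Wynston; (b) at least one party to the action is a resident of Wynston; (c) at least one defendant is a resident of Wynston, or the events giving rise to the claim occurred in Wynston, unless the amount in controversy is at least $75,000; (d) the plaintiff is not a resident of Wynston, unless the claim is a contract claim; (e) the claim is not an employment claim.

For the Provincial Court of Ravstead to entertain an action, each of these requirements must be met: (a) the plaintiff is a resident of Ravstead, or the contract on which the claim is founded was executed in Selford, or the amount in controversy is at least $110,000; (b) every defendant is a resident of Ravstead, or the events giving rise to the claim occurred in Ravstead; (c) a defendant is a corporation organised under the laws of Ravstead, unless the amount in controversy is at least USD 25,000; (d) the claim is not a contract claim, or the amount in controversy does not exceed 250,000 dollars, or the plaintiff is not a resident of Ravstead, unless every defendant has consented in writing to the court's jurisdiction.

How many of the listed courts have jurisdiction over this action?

The Ravstead Court of Common Pleas:
  (a) The corporate defendant(s) have their principal place of business in Lordale, not Ravstead. Condition not met.
  (b) The operative events occurred in Ravstead — that alternative is enough. Met.
  (c) The plaintiff resides in Selford, which is not Ravstead. The exception is not triggered, since the claim does not concern real property. Met.
  (d) The amount in controversy is 118,000 dollars, which meets the $15,000 floor, so this disjunct is met. Met.
  → At least one condition fails; no jurisdiction.
The Wynston District Court:
  (a) The amount in controversy is 118,000 dollars, which meets the USD 15,000 floor, so one alternative holds. Condition met.
  (b) No party resides in Wynston. Not met.
  (c) No defendant resides in Wynston (they reside in Lordale, Lordale); the operative events occurred in Ravstead, not Wynston — no alternative holds. But the amount in controversy is 118,000 dollars, which meets the USD 75,000 floor, and the 'unless' clause therefore excuses the requirement. Satisfied.
  (d) The plaintiff resides in Selford, which is not Wynston. Met.
  (e) The claim is a consumer claim, not an employment claim. Condition met.
  → The court lacks jurisdiction.
The Provincial Court of Ravstead:
  (a) The contract was executed in Selford, so this disjunct is met. Condition met.
  (b) The operative events occurred in Ravstead, so one alternative holds. Satisfied.
  (c) The corporate defendant(s) are organised in Lordale, not Ravstead. But the amount in controversy is USD 118,000, which meets the 25,000 dollars floor, and the 'unless' clause therefore excuses the requirement. Satisfied.
  (d) The claim is a consumer claim, not a contract claim, which satisfies one of the alternatives. Met.
  → Jurisdiction lies.
Courts with jurisdiction: the Provincial Court of Ravstead — 1 in total.

1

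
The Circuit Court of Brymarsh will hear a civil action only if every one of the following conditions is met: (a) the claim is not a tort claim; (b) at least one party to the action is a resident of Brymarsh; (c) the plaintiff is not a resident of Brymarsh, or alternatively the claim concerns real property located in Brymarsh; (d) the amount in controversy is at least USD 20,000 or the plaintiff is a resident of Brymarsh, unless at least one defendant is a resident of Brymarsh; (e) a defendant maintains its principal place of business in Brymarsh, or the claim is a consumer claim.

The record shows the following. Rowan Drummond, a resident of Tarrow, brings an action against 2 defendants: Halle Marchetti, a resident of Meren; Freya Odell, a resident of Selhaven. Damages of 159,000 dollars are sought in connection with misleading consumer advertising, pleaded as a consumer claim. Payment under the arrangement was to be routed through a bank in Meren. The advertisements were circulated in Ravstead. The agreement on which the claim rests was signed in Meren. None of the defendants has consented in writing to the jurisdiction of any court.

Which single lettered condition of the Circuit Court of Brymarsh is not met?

(b)

The Circuit Court of Brymarsh:
  (a) The claim is a consumer claim, not a tort claim. Satisfied.
  (b) No party resides in Brymarsh. Condition not met.
  (c) The plaintiff resides in Tarrow, which is not Brymarsh, so one alternative holds. Condition met.
  (d) The amount in controversy is $159,000, which meets the 20,000 dollars floor — that alternative is enough. Met.
  (e) The claim is a consumer claim — that alternative is enough. Condition met.
Only condition (b) fails.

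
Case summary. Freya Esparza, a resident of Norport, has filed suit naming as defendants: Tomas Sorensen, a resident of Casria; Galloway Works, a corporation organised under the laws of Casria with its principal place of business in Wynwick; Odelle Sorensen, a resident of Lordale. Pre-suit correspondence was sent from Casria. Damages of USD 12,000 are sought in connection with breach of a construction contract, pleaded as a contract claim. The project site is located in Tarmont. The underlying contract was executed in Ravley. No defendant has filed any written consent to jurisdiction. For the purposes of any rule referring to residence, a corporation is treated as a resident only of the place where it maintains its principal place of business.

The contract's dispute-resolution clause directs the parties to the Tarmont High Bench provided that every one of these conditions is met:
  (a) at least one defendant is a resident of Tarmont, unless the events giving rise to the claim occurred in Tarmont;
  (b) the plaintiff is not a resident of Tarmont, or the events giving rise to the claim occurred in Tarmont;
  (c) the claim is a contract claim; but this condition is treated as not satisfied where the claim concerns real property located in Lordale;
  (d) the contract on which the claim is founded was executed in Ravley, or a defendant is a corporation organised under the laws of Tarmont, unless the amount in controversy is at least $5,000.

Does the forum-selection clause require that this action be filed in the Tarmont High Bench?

The Tarmont High Bench:
  (a) No defendant resides in Tarmont (they reside in Casria, Wynwick, Lordale). However, the operative events occurred in Tarmont, so the 'unless' proviso supplies this condition. Condition met.
  (b) The plaintiff resides in Norport, which is not Tarmont, which satisfies one of the alternatives. Condition met.
  (c) The claim is a contract claim. The exception is not triggered, since the claim does not concern real property. Satisfied.
  (d) The contract was executed in Ravley, so this disjunct is met. Met.
  → Forum clause is triggered.

Yes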